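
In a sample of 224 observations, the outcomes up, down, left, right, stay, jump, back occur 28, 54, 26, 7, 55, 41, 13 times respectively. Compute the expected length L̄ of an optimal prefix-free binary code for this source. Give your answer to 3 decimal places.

Probabilities are the counts divided by 224.
Repeatedly combine the two least-probable nodes; the expected code length is the sum of the merged weights.
merge 1/32 + 13/224 → 5/56
merge 5/56 + 13/112 → 23/112
merge 1/8 + 41/224 → 69/224
merge 23/112 + 27/112 → 25/56
merge 55/224 + 69/224 → 31/56
merge 25/56 + 31/56 → 1
L = 5/56 + 23/112 + 69/224 + 25/56 + 31/56 + 1 = 583/224 ≈ 2.603 bits/symbol.

2.603 bits/symbol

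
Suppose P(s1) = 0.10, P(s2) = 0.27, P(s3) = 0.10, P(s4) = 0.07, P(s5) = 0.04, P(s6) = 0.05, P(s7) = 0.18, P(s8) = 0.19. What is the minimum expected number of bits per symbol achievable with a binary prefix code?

Repeatedly combine the two least-probable nodes; the expected code length is the sum of the merged weights.
merge 1/25 + 1/20 → 9/100
merge 7/100 + 9/100 → 4/25
merge 1/10 + 1/10 → 1/5
merge 4/25 + 9/50 → 17/50
merge 19/100 + 1/5 → 39/100
merge 27/100 + 17/50 → 61/100
merge 39/100 + 61/100 → 1
L = 9/100 + 4/25 + 1/5 + 17/50 + 39/100 + 61/100 + 1 = 279/100 = 2.79 bits/symbol.

2.79 bits/symbol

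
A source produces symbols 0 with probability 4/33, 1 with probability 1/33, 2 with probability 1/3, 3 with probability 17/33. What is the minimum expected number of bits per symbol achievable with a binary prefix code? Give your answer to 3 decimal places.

Repeatedly combine the two least-probable nodes; the expected code length is the sum of the merged weights.
merge 1/33 + 4/33 → 5/33
merge 5/33 + 1/3 → 16/33
merge 16/33 + 17/33 → 1
L = 5/33 + 16/33 + 1 = 18/11 ≈ 1.636 bits/symbol.

1.636 bits/symbol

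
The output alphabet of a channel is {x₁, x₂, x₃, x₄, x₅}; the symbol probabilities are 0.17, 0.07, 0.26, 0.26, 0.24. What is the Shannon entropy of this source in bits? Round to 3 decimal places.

2.208 bits

H = −Σ pᵢ log₂ pᵢ.
−0.17·log₂(0.17) = 0.4346
−0.07·log₂(0.07) = 0.2686
−0.26·log₂(0.26) = 0.5053
−0.26·log₂(0.26) = 0.5053
−0.24·log₂(0.24) = 0.4941
Sum ≈ 2.2079 → 2.208 bits.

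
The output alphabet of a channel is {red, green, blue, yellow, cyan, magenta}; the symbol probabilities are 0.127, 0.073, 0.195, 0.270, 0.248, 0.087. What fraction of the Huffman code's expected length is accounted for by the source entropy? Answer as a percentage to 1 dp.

Entropy H = −Σ p log₂ p ≈ 2.4290 bits.
Huffman merges: 73/1000+87/1000→4/25; 127/1000+4/25→287/1000; 39/200+31/125→443/1000; 27/100+287/1000→557/1000; 443/1000+557/1000→1. L = 2447/1000 ≈ 2.4470.
Efficiency = H/L = 2.4290/2.4470 = 99.3%.

99.3%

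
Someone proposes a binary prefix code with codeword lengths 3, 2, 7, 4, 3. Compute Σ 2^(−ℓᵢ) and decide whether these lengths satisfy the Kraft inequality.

0.5703125; yes

With common denominator 2^7 = 128: Σ 2^(−ℓᵢ) = 16/128 + 32/128 + 1/128 + 8/128 + 16/128 = 73/128 = 0.5703125.
Kraft's inequality requires Σ ≤ 1; here Σ = 0.5703125 ≤ 1, so such a prefix code exists.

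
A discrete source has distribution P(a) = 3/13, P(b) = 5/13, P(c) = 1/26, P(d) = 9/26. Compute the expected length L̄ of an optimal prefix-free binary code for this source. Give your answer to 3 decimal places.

1.885 bits/symbol

Repeatedly combine the two least-probable nodes; the expected code length is the sum of the merged weights.
merge 1/26 + 3/13 → 7/26
merge 7/26 + 9/26 → 8/13
merge 5/13 + 8/13 → 1
L = 7/26 + 8/13 + 1 = 49/26 ≈ 1.885 bits/symbol.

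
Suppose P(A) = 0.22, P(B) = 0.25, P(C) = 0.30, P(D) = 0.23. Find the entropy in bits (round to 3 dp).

H = −Σ pᵢ log₂ pᵢ.
−0.22·log₂(0.22) = 0.4806
−0.25·log₂(0.25) = 0.5000
−0.30·log₂(0.30) = 0.5211
−0.23·log₂(0.23) = 0.4877
Sum ≈ 1.9893 → 1.989 bits.

1.989 bits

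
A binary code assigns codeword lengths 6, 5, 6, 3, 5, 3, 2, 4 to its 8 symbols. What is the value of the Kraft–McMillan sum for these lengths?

0.65625

With common denominator 2^6 = 64: Σ 2^(−ℓᵢ) = 1/64 + 2/64 + 1/64 + 8/64 + 2/64 + 8/64 + 16/64 + 4/64 = 42/64 = 0.65625.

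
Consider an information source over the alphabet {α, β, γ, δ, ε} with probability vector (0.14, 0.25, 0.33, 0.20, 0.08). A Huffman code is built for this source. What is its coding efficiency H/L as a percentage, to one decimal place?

Entropy H = −Σ p log₂ p ≈ 2.1808 bits.
Huffman merges: 2/25+7/50→11/50; 1/5+11/50→21/50; 1/4+33/100→29/50; 21/50+29/50→1. L = 111/50 ≈ 2.2200.
Efficiency = H/L = 2.1808/2.2200 = 98.2%.

98.2%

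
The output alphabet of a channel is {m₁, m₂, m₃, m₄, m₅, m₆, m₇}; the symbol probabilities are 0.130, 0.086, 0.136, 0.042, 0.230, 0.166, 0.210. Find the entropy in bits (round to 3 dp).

H = −Σ pᵢ log₂ pᵢ.
−0.130·log₂(0.130) = 0.3826
−0.086·log₂(0.086) = 0.3044
−0.136·log₂(0.136) = 0.3915
−0.042·log₂(0.042) = 0.1921
−0.230·log₂(0.230) = 0.4877
−0.166·log₂(0.166) = 0.4301
−0.210·log₂(0.210) = 0.4728
Sum ≈ 2.6611 → 2.661 bits.

2.661 bits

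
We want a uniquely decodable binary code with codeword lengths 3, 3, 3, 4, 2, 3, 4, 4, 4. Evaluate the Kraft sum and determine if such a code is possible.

1; yes

With common denominator 2^4 = 16: Σ 2^(−ℓᵢ) = 2/16 + 2/16 + 2/16 + 1/16 + 4/16 + 2/16 + 1/16 + 1/16 + 1/16 = 16/16 = 1.
Kraft's inequality requires Σ ≤ 1; here Σ = 1 ≤ 1, so such a prefix code exists.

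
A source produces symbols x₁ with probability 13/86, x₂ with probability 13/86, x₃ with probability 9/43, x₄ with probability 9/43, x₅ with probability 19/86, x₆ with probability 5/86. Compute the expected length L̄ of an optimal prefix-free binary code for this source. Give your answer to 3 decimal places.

2.570 bits/symbol

Repeatedly combine the two least-probable nodes; the expected code length is the sum of the merged weights.
merge 5/86 + 13/86 → 9/43
merge 13/86 + 9/43 → 31/86
merge 9/43 + 9/43 → 18/43
merge 19/86 + 31/86 → 25/43
merge 18/43 + 25/43 → 1
L = 9/43 + 31/86 + 18/43 + 25/43 + 1 = 221/86 ≈ 2.570 bits/symbol.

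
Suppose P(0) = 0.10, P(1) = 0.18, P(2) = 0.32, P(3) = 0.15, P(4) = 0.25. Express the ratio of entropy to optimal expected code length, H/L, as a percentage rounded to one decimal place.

Entropy H = −Σ p log₂ p ≈ 2.2141 bits.
Huffman merges: 1/10+3/20→1/4; 9/50+1/4→43/100; 1/4+8/25→57/100; 43/100+57/100→1. L = 9/4 ≈ 2.2500.
Efficiency = H/L = 2.2141/2.2500 = 98.4%.

98.4%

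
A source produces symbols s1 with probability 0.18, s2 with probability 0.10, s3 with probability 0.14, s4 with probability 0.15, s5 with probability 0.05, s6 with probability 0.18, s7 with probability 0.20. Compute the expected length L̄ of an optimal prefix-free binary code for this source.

Repeatedly combine the two least-probable nodes; the expected code length is the sum of the merged weights.
merge 1/20 + 1/10 → 3/20
merge 7/50 + 3/20 → 29/100
merge 3/20 + 9/50 → 33/100
merge 9/50 + 1/5 → 19/50
merge 29/100 + 33/100 → 31/50
merge 19/50 + 31/50 → 1
L = 3/20 + 29/100 + 33/100 + 19/50 + 31/50 + 1 = 277/100 = 2.77 bits/symbol.

2.77 bits/symbol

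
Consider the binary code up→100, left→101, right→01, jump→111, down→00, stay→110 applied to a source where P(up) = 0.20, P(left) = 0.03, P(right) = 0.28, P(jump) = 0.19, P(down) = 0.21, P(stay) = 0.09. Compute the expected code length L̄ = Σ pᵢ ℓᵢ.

L̄ = Σ pᵢ·ℓᵢ = 0.20·3 + 0.03·3 + 0.28·2 + 0.19·3 + 0.21·2 + 0.09·3 = 2.51 bits/symbol.

2.51 bits/symbol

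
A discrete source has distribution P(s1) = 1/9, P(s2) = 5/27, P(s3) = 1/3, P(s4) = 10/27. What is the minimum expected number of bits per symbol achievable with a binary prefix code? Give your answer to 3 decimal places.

Repeatedly combine the two least-probable nodes; the expected code length is the sum of the merged weights.
merge 1/9 + 5/27 → 8/27
merge 8/27 + 1/3 → 17/27
merge 10/27 + 17/27 → 1
L = 8/27 + 17/27 + 1 = 52/27 ≈ 1.926 bits/symbol.

1.926 bits/symbol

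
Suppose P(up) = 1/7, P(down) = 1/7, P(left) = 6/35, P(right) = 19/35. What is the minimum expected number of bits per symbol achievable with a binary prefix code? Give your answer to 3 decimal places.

Repeatedly combine the two least-probable nodes; the expected code length is the sum of the merged weights.
merge 1/7 + 1/7 → 2/7
merge 6/35 + 2/7 → 16/35
merge 16/35 + 19/35 → 1
L = 2/7 + 16/35 + 1 = 61/35 ≈ 1.743 bits/symbol.

1.743 bits/symbol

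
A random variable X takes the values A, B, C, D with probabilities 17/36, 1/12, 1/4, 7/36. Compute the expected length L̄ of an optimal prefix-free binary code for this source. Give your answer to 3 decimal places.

1.806 bits/symbol

Repeatedly combine the two least-probable nodes; the expected code length is the sum of the merged weights.
merge 1/12 + 7/36 → 5/18
merge 1/4 + 5/18 → 19/36
merge 17/36 + 19/36 → 1
L = 5/18 + 19/36 + 1 = 65/36 ≈ 1.806 bits/symbol.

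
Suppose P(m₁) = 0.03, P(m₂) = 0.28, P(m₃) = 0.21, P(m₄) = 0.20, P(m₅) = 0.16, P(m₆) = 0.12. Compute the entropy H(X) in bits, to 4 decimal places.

2.3933 bits

H = −Σ pᵢ log₂ pᵢ.
−0.03·log₂(0.03) = 0.1518
−0.28·log₂(0.28) = 0.5142
−0.21·log₂(0.21) = 0.4728
−0.20·log₂(0.20) = 0.4644
−0.16·log₂(0.16) = 0.4230
−0.12·log₂(0.12) = 0.3671
Sum ≈ 2.3933 → 2.3933 bits.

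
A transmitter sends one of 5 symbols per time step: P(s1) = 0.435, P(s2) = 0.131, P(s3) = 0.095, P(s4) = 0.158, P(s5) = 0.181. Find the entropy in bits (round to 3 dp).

2.096 bits

H = −Σ pᵢ log₂ pᵢ.
−0.435·log₂(0.435) = 0.5224
−0.131·log₂(0.131) = 0.3841
−0.095·log₂(0.095) = 0.3226
−0.158·log₂(0.158) = 0.4206
−0.181·log₂(0.181) = 0.4463
Sum ≈ 2.0961 → 2.096 bits.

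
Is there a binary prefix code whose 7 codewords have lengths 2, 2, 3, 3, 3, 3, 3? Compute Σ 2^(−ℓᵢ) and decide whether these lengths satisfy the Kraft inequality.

With common denominator 2^3 = 8: Σ 2^(−ℓᵢ) = 2/8 + 2/8 + 1/8 + 1/8 + 1/8 + 1/8 + 1/8 = 9/8 = 1.125.
Kraft's inequality requires Σ ≤ 1; here Σ = 1.125 > 1, so no such prefix code exists.

1.125; no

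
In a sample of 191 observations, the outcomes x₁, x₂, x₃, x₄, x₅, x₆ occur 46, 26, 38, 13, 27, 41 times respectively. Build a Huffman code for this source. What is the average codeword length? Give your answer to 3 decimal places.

Probabilities are the counts divided by 191.
Repeatedly combine the two least-probable nodes; the expected code length is the sum of the merged weights.
merge 13/191 + 26/191 → 39/191
merge 27/191 + 38/191 → 65/191
merge 39/191 + 41/191 → 80/191
merge 46/191 + 65/191 → 111/191
merge 80/191 + 111/191 → 1
L = 39/191 + 65/191 + 80/191 + 111/191 + 1 = 486/191 ≈ 2.545 bits/symbol.

2.545 bits/symbol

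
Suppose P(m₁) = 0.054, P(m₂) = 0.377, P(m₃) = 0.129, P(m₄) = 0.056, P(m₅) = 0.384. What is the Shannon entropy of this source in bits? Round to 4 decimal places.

1.9022 bits

H = −Σ pᵢ log₂ pᵢ.
−0.054·log₂(0.054) = 0.2274
−0.377·log₂(0.377) = 0.5306
−0.129·log₂(0.129) = 0.3811
−0.056·log₂(0.056) = 0.2329
−0.384·log₂(0.384) = 0.5302
Sum ≈ 1.9022 → 1.9022 bits.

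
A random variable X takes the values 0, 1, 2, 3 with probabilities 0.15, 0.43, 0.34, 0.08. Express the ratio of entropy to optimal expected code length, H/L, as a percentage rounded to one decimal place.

97.5%

Entropy H = −Σ p log₂ p ≈ 1.7548 bits.
Huffman merges: 2/25+3/20→23/100; 23/100+17/50→57/100; 43/100+57/100→1. L = 9/5 ≈ 1.8000.
Efficiency = H/L = 1.7548/1.8000 = 97.5%.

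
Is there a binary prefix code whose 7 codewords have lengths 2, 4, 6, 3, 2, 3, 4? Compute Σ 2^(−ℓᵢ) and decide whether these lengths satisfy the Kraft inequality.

0.890625; yes

With common denominator 2^6 = 64: Σ 2^(−ℓᵢ) = 16/64 + 4/64 + 1/64 + 8/64 + 16/64 + 8/64 + 4/64 = 57/64 = 0.890625.
Kraft's inequality requires Σ ≤ 1; here Σ = 0.890625 ≤ 1, so such a prefix code exists.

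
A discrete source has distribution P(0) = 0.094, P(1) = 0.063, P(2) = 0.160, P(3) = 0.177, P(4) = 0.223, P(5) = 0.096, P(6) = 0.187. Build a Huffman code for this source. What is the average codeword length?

2.747 bits/symbol

Repeatedly combine the two least-probable nodes; the expected code length is the sum of the merged weights.
merge 63/1000 + 47/500 → 157/1000
merge 12/125 + 157/1000 → 253/1000
merge 4/25 + 177/1000 → 337/1000
merge 187/1000 + 223/1000 → 41/100
merge 253/1000 + 337/1000 → 59/100
merge 41/100 + 59/100 → 1
L = 157/1000 + 253/1000 + 337/1000 + 41/100 + 59/100 + 1 = 2747/1000 = 2.747 bits/symbol.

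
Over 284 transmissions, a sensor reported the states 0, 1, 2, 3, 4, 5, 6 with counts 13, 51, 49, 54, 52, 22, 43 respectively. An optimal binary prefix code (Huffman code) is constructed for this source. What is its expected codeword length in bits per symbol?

Probabilities are the counts divided by 284.
Repeatedly combine the two least-probable nodes; the expected code length is the sum of the merged weights.
merge 13/284 + 11/142 → 35/284
merge 35/284 + 43/284 → 39/142
merge 49/284 + 51/284 → 25/71
merge 13/71 + 27/142 → 53/142
merge 39/142 + 25/71 → 89/142
merge 53/142 + 89/142 → 1
L = 35/284 + 39/142 + 25/71 + 53/142 + 89/142 + 1 = 11/4 = 2.75 bits/symbol.

2.75 bits/symbol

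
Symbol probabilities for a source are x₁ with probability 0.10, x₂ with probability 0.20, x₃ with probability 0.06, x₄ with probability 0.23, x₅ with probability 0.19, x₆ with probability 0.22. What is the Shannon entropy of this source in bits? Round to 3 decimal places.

2.464 bits

H = −Σ pᵢ log₂ pᵢ.
−0.10·log₂(0.10) = 0.3322
−0.20·log₂(0.20) = 0.4644
−0.06·log₂(0.06) = 0.2435
−0.23·log₂(0.23) = 0.4877
−0.19·log₂(0.19) = 0.4552
−0.22·log₂(0.22) = 0.4806
Sum ≈ 2.4636 → 2.464 bits.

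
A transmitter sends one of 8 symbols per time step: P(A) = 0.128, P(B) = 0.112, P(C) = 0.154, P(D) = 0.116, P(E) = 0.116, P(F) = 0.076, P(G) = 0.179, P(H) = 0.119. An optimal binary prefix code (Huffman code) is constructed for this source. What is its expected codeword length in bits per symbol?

Repeatedly combine the two least-probable nodes; the expected code length is the sum of the merged weights.
merge 19/250 + 14/125 → 47/250
merge 29/250 + 29/250 → 29/125
merge 119/1000 + 16/125 → 247/1000
merge 77/500 + 179/1000 → 333/1000
merge 47/250 + 29/125 → 21/50
merge 247/1000 + 333/1000 → 29/50
merge 21/50 + 29/50 → 1
L = 47/250 + 29/125 + 247/1000 + 333/1000 + 21/50 + 29/50 + 1 = 3 bits/symbol.

3 bits/symbol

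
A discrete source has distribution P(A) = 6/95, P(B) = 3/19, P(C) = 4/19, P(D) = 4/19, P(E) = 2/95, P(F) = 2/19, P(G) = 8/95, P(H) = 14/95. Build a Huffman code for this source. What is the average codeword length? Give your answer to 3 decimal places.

Repeatedly combine the two least-probable nodes; the expected code length is the sum of the merged weights.
merge 2/95 + 6/95 → 8/95
merge 8/95 + 8/95 → 16/95
merge 2/19 + 14/95 → 24/95
merge 3/19 + 16/95 → 31/95
merge 4/19 + 4/19 → 8/19
merge 24/95 + 31/95 → 11/19
merge 8/19 + 11/19 → 1
L = 8/95 + 16/95 + 24/95 + 31/95 + 8/19 + 11/19 + 1 = 269/95 ≈ 2.832 bits/symbol.

2.832 bits/symbol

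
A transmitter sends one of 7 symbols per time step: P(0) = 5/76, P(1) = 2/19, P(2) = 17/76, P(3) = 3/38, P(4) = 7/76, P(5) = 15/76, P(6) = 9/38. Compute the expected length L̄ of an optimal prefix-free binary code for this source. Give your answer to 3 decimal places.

Repeatedly combine the two least-probable nodes; the expected code length is the sum of the merged weights.
merge 5/76 + 3/38 → 11/76
merge 7/76 + 2/19 → 15/76
merge 11/76 + 15/76 → 13/38
merge 15/76 + 17/76 → 8/19
merge 9/38 + 13/38 → 11/19
merge 8/19 + 11/19 → 1
L = 11/76 + 15/76 + 13/38 + 8/19 + 11/19 + 1 = 51/19 ≈ 2.684 bits/symbol.

2.684 bits/symbol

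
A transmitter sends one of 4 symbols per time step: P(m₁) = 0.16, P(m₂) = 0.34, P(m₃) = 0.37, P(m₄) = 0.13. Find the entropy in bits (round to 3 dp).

H = −Σ pᵢ log₂ pᵢ.
−0.16·log₂(0.16) = 0.4230
−0.34·log₂(0.34) = 0.5292
−0.37·log₂(0.37) = 0.5307
−0.13·log₂(0.13) = 0.3826
Sum ≈ 1.8656 → 1.866 bits.

1.866 bits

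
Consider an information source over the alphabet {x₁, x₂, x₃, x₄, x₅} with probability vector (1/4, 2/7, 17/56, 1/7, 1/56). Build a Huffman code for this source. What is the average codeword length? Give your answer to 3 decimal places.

Repeatedly combine the two least-probable nodes; the expected code length is the sum of the merged weights.
merge 1/56 + 1/7 → 9/56
merge 9/56 + 1/4 → 23/56
merge 2/7 + 17/56 → 33/56
merge 23/56 + 33/56 → 1
L = 9/56 + 23/56 + 33/56 + 1 = 121/56 ≈ 2.161 bits/symbol.

2.161 bits/symbol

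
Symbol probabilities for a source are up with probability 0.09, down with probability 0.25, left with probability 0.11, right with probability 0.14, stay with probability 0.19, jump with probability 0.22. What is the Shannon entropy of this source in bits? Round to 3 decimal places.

H = −Σ pᵢ log₂ pᵢ.
−0.09·log₂(0.09) = 0.3127
−0.25·log₂(0.25) = 0.5000
−0.11·log₂(0.11) = 0.3503
−0.14·log₂(0.14) = 0.3971
−0.19·log₂(0.19) = 0.4552
−0.22·log₂(0.22) = 0.4806
Sum ≈ 2.4959 → 2.496 bits.

2.496 bits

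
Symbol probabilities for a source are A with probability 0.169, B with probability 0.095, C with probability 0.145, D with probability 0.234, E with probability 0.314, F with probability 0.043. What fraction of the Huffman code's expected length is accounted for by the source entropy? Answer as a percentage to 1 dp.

97.9%

Entropy H = −Σ p log₂ p ≈ 2.3703 bits.
Huffman merges: 43/1000+19/200→69/500; 69/500+29/200→283/1000; 169/1000+117/500→403/1000; 283/1000+157/500→597/1000; 403/1000+597/1000→1. L = 2421/1000 ≈ 2.4210.
Efficiency = H/L = 2.3703/2.4210 = 97.9%.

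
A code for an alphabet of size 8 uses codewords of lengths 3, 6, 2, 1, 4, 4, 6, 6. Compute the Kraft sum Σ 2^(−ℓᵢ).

With common denominator 2^6 = 64: Σ 2^(−ℓᵢ) = 8/64 + 1/64 + 16/64 + 32/64 + 4/64 + 4/64 + 1/64 + 1/64 = 67/64 = 1.046875.

1.046875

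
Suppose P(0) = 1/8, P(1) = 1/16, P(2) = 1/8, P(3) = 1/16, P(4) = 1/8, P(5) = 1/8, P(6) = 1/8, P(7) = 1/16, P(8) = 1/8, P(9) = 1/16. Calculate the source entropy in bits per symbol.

Each probability is a power of 1/2, so log₂(1/p) is an integer.
H = Σ p·log₂(1/p) = 1/8·3 + 1/16·4 + 1/8·3 + 1/16·4 + 1/8·3 + 1/8·3 + 1/8·3 + 1/16·4 + 1/8·3 + 1/16·4 = 3.25 bits.

3.25 bits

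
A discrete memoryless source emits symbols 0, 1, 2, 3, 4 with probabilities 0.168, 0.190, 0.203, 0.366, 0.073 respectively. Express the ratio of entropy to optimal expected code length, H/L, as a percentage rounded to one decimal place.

96.4%

Entropy H = −Σ p log₂ p ≈ 2.1609 bits.
Huffman merges: 73/1000+21/125→241/1000; 19/100+203/1000→393/1000; 241/1000+183/500→607/1000; 393/1000+607/1000→1. L = 2241/1000 ≈ 2.2410.
Efficiency = H/L = 2.1609/2.2410 = 96.4%.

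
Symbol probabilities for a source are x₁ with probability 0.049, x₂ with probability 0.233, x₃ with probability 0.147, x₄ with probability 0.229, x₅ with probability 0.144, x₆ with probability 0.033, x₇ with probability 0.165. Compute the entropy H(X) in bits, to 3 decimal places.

2.590 bits

H = −Σ pᵢ log₂ pᵢ.
−0.049·log₂(0.049) = 0.2132
−0.233·log₂(0.233) = 0.4897
−0.147·log₂(0.147) = 0.4066
−0.229·log₂(0.229) = 0.4870
−0.144·log₂(0.144) = 0.4026
−0.033·log₂(0.033) = 0.1624
−0.165·log₂(0.165) = 0.4289
Sum ≈ 2.5904 → 2.590 bits.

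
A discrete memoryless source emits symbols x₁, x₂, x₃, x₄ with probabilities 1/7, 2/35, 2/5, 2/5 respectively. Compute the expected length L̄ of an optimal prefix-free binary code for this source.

Repeatedly combine the two least-probable nodes; the expected code length is the sum of the merged weights.
merge 2/35 + 1/7 → 1/5
merge 1/5 + 2/5 → 3/5
merge 2/5 + 3/5 → 1
L = 1/5 + 3/5 + 1 = 9/5 = 1.8 bits/symbol.

1.8 bits/symbol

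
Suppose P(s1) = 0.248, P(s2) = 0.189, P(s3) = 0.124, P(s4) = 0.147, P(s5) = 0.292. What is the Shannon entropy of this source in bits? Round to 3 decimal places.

H = −Σ pᵢ log₂ pᵢ.
−0.248·log₂(0.248) = 0.4989
−0.189·log₂(0.189) = 0.4543
−0.124·log₂(0.124) = 0.3734
−0.147·log₂(0.147) = 0.4066
−0.292·log₂(0.292) = 0.5186
Sum ≈ 2.2518 → 2.252 bits.

2.252 bits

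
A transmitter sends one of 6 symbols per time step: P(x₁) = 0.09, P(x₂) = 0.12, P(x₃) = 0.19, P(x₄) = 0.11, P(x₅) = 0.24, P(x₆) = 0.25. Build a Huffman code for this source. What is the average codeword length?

2.51 bits/symbol

Repeatedly combine the two least-probable nodes; the expected code length is the sum of the merged weights.
merge 9/100 + 11/100 → 1/5
merge 3/25 + 19/100 → 31/100
merge 1/5 + 6/25 → 11/25
merge 1/4 + 31/100 → 14/25
merge 11/25 + 14/25 → 1
L = 1/5 + 31/100 + 11/25 + 14/25 + 1 = 251/100 = 2.51 bits/symbol.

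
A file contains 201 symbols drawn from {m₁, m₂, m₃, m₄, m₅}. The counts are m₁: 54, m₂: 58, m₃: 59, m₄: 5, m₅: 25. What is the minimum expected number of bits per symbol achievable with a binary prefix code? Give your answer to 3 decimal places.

Probabilities are the counts divided by 201.
Repeatedly combine the two least-probable nodes; the expected code length is the sum of the merged weights.
merge 5/201 + 25/201 → 10/67
merge 10/67 + 18/67 → 28/67
merge 58/201 + 59/201 → 39/67
merge 28/67 + 39/67 → 1
L = 10/67 + 28/67 + 39/67 + 1 = 144/67 ≈ 2.149 bits/symbol.

2.149 bits/symbol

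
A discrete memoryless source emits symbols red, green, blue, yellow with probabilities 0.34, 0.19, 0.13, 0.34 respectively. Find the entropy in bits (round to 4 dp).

1.8962 bits

H = −Σ pᵢ log₂ pᵢ.
−0.34·log₂(0.34) = 0.5292
−0.19·log₂(0.19) = 0.4552
−0.13·log₂(0.13) = 0.3826
−0.34·log₂(0.34) = 0.5292
Sum ≈ 1.8962 → 1.8962 bits.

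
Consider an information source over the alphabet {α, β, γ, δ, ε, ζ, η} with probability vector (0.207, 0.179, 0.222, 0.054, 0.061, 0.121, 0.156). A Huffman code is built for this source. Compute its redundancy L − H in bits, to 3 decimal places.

0.029 bits

Entropy H = −Σ p log₂ p ≈ 2.6570 bits.
Huffman merges: 27/500+61/1000→23/200; 23/200+121/1000→59/250; 39/250+179/1000→67/200; 207/1000+111/500→429/1000; 59/250+67/200→571/1000; 429/1000+571/1000→1. L = 1343/500 ≈ 2.6860.
L − H = 2.6860 − 2.6570 = 0.029 bits.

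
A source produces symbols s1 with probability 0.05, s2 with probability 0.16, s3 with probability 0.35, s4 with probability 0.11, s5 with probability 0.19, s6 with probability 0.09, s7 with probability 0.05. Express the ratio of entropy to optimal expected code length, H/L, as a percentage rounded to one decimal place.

97.8%

Entropy H = −Σ p log₂ p ≈ 2.5035 bits.
Huffman merges: 1/20+1/20→1/10; 9/100+1/10→19/100; 11/100+4/25→27/100; 19/100+19/100→19/50; 27/100+7/20→31/50; 19/50+31/50→1. L = 64/25 ≈ 2.5600.
Efficiency = H/L = 2.5035/2.5600 = 97.8%.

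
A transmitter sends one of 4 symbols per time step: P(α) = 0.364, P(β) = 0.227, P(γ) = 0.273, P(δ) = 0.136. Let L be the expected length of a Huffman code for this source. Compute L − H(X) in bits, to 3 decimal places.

Entropy H = −Σ p log₂ p ≈ 1.9191 bits.
Huffman merges: 17/125+227/1000→363/1000; 273/1000+363/1000→159/250; 91/250+159/250→1. L = 1999/1000 ≈ 1.9990.
L − H = 1.9990 − 1.9191 = 0.080 bits.

0.080 bits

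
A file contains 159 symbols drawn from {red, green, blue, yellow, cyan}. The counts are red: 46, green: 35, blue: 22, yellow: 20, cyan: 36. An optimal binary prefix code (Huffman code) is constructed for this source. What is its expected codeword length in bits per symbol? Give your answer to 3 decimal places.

2.264 bits/symbol

Probabilities are the counts divided by 159.
Repeatedly combine the two least-probable nodes; the expected code length is the sum of the merged weights.
merge 20/159 + 22/159 → 14/53
merge 35/159 + 12/53 → 71/159
merge 14/53 + 46/159 → 88/159
merge 71/159 + 88/159 → 1
L = 14/53 + 71/159 + 88/159 + 1 = 120/53 ≈ 2.264 bits/symbol.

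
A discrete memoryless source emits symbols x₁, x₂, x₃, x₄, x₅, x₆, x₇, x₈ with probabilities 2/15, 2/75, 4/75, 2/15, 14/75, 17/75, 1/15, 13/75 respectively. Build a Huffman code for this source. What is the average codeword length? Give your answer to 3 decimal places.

2.813 bits/symbol

Repeatedly combine the two least-probable nodes; the expected code length is the sum of the merged weights.
merge 2/75 + 4/75 → 2/25
merge 1/15 + 2/25 → 11/75
merge 2/15 + 2/15 → 4/15
merge 11/75 + 13/75 → 8/25
merge 14/75 + 17/75 → 31/75
merge 4/15 + 8/25 → 44/75
merge 31/75 + 44/75 → 1
L = 2/25 + 11/75 + 4/15 + 8/25 + 31/75 + 44/75 + 1 = 211/75 ≈ 2.813 bits/symbol.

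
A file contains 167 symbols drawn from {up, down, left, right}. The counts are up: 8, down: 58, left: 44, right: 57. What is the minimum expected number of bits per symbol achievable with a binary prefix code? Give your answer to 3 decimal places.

1.964 bits/symbol

Probabilities are the counts divided by 167.
Repeatedly combine the two least-probable nodes; the expected code length is the sum of the merged weights.
merge 8/167 + 44/167 → 52/167
merge 52/167 + 57/167 → 109/167
merge 58/167 + 109/167 → 1
L = 52/167 + 109/167 + 1 = 328/167 ≈ 1.964 bits/symbol.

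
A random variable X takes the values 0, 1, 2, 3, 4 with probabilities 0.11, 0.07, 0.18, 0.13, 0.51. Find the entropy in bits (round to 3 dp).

1.942 bits

H = −Σ pᵢ log₂ pᵢ.
−0.11·log₂(0.11) = 0.3503
−0.07·log₂(0.07) = 0.2686
−0.18·log₂(0.18) = 0.4453
−0.13·log₂(0.13) = 0.3826
−0.51·log₂(0.51) = 0.4954
Sum ≈ 1.9422 → 1.942 bits.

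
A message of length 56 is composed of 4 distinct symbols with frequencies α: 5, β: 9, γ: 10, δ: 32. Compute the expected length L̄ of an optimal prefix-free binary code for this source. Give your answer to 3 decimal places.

1.679 bits/symbol

Probabilities are the counts divided by 56.
Repeatedly combine the two least-probable nodes; the expected code length is the sum of the merged weights.
merge 5/56 + 9/56 → 1/4
merge 5/28 + 1/4 → 3/7
merge 3/7 + 4/7 → 1
L = 1/4 + 3/7 + 1 = 47/28 ≈ 1.679 bits/symbol.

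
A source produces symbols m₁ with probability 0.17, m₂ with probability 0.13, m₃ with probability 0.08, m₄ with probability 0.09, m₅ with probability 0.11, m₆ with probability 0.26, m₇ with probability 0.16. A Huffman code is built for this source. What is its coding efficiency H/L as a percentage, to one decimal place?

Entropy H = −Σ p log₂ p ≈ 2.7000 bits.
Huffman merges: 2/25+9/100→17/100; 11/100+13/100→6/25; 4/25+17/100→33/100; 17/100+6/25→41/100; 13/50+33/100→59/100; 41/100+59/100→1. L = 137/50 ≈ 2.7400.
Efficiency = H/L = 2.7000/2.7400 = 98.5%.

98.5%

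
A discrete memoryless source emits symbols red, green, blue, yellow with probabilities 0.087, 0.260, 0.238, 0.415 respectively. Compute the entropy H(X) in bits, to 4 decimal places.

1.8312 bits

H = −Σ pᵢ log₂ pᵢ.
−0.087·log₂(0.087) = 0.3065
−0.260·log₂(0.260) = 0.5053
−0.238·log₂(0.238) = 0.4929
−0.415·log₂(0.415) = 0.5266
Sum ≈ 1.8312 → 1.8312 bits.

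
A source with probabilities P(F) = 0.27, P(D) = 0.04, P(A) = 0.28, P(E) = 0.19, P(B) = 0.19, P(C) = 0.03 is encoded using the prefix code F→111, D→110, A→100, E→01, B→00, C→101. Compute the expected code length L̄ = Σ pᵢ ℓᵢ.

2.62 bits/symbol

L̄ = Σ pᵢ·ℓᵢ = 0.27·3 + 0.04·3 + 0.28·3 + 0.19·2 + 0.19·2 + 0.03·3 = 2.62 bits/symbol.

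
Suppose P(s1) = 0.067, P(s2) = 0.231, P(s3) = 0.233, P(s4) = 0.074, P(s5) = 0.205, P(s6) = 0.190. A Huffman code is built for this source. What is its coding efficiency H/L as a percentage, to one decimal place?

Entropy H = −Σ p log₂ p ≈ 2.4412 bits.
Huffman merges: 67/1000+37/500→141/1000; 141/1000+19/100→331/1000; 41/200+231/1000→109/250; 233/1000+331/1000→141/250; 109/250+141/250→1. L = 309/125 ≈ 2.4720.
Efficiency = H/L = 2.4412/2.4720 = 98.8%.

98.8%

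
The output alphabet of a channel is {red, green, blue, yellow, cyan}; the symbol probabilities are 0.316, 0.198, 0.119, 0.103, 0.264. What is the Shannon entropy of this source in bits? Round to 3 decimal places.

H = −Σ pᵢ log₂ pᵢ.
−0.316·log₂(0.316) = 0.5252
−0.198·log₂(0.198) = 0.4626
−0.119·log₂(0.119) = 0.3654
−0.103·log₂(0.103) = 0.3378
−0.264·log₂(0.264) = 0.5072
Sum ≈ 2.1983 → 2.198 bits.

2.198 bits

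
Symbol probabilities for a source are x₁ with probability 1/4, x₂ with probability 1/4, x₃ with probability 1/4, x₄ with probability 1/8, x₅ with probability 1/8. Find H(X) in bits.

Each probability is a power of 1/2, so log₂(1/p) is an integer.
H = Σ p·log₂(1/p) = 1/4·2 + 1/4·2 + 1/4·2 + 1/8·3 + 1/8·3 = 2.25 bits.

2.25 bits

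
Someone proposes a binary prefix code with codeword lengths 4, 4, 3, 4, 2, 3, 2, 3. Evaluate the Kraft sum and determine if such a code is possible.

1.0625; no

With common denominator 2^4 = 16: Σ 2^(−ℓᵢ) = 1/16 + 1/16 + 2/16 + 1/16 + 4/16 + 2/16 + 4/16 + 2/16 = 17/16 = 1.0625.
Kraft's inequality requires Σ ≤ 1; here Σ = 1.0625 > 1, so no such prefix code exists.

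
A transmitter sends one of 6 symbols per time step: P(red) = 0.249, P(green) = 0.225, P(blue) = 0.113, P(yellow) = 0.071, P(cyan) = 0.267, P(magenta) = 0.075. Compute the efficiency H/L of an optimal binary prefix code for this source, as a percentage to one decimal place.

99.7%

Entropy H = −Σ p log₂ p ≈ 2.3990 bits.
Huffman merges: 71/1000+3/40→73/500; 113/1000+73/500→259/1000; 9/40+249/1000→237/500; 259/1000+267/1000→263/500; 237/500+263/500→1. L = 481/200 ≈ 2.4050.
Efficiency = H/L = 2.3990/2.4050 = 99.7%.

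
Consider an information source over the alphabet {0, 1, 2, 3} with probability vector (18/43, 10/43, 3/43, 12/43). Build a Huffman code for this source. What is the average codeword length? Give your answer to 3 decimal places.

1.884 bits/symbol

Repeatedly combine the two least-probable nodes; the expected code length is the sum of the merged weights.
merge 3/43 + 10/43 → 13/43
merge 12/43 + 13/43 → 25/43
merge 18/43 + 25/43 → 1
L = 13/43 + 25/43 + 1 = 81/43 ≈ 1.884 bits/symbol.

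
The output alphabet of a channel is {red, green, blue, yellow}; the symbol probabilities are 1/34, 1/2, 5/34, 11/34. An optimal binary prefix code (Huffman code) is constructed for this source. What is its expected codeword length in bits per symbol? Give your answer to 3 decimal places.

1.676 bits/symbol

Repeatedly combine the two least-probable nodes; the expected code length is the sum of the merged weights.
merge 1/34 + 5/34 → 3/17
merge 3/17 + 11/34 → 1/2
merge 1/2 + 1/2 → 1
L = 3/17 + 1/2 + 1 = 57/34 ≈ 1.676 bits/symbol.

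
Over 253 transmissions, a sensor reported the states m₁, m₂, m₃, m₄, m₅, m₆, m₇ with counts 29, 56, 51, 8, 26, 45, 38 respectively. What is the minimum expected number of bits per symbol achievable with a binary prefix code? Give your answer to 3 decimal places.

Probabilities are the counts divided by 253.
Repeatedly combine the two least-probable nodes; the expected code length is the sum of the merged weights.
merge 8/253 + 26/253 → 34/253
merge 29/253 + 34/253 → 63/253
merge 38/253 + 45/253 → 83/253
merge 51/253 + 56/253 → 107/253
merge 63/253 + 83/253 → 146/253
merge 107/253 + 146/253 → 1
L = 34/253 + 63/253 + 83/253 + 107/253 + 146/253 + 1 = 686/253 ≈ 2.711 bits/symbol.

2.711 bits/symbol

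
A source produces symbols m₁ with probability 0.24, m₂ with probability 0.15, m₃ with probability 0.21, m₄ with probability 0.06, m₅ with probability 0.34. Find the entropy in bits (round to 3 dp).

2.150 bits

H = −Σ pᵢ log₂ pᵢ.
−0.24·log₂(0.24) = 0.4941
−0.15·log₂(0.15) = 0.4105
−0.21·log₂(0.21) = 0.4728
−0.06·log₂(0.06) = 0.2435
−0.34·log₂(0.34) = 0.5292
Sum ≈ 2.1502 → 2.150 bits.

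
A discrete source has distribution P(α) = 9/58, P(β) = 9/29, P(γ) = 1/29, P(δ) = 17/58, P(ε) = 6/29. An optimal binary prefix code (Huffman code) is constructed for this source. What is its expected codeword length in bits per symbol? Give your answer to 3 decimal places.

2.190 bits/symbol

Repeatedly combine the two least-probable nodes; the expected code length is the sum of the merged weights.
merge 1/29 + 9/58 → 11/58
merge 11/58 + 6/29 → 23/58
merge 17/58 + 9/29 → 35/58
merge 23/58 + 35/58 → 1
L = 11/58 + 23/58 + 35/58 + 1 = 127/58 ≈ 2.190 bits/symbol.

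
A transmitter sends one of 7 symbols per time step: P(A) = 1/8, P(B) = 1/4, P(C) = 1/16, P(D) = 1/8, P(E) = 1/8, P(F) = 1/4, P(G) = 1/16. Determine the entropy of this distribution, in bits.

Each probability is a power of 1/2, so log₂(1/p) is an integer.
H = Σ p·log₂(1/p) = 1/8·3 + 1/4·2 + 1/16·4 + 1/8·3 + 1/8·3 + 1/4·2 + 1/16·4 = 2.625 bits.

2.625 bits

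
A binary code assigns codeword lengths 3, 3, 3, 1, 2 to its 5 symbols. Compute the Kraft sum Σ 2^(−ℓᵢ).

1.125

With common denominator 2^3 = 8: Σ 2^(−ℓᵢ) = 1/8 + 1/8 + 1/8 + 4/8 + 2/8 = 9/8 = 1.125.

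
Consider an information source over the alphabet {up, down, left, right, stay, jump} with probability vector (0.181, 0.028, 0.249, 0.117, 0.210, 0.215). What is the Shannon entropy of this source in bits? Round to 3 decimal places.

2.402 bits

H = −Σ pᵢ log₂ pᵢ.
−0.181·log₂(0.181) = 0.4463
−0.028·log₂(0.028) = 0.1444
−0.249·log₂(0.249) = 0.4994
−0.117·log₂(0.117) = 0.3622
−0.210·log₂(0.210) = 0.4728
−0.215·log₂(0.215) = 0.4768
Sum ≈ 2.4020 → 2.402 bits.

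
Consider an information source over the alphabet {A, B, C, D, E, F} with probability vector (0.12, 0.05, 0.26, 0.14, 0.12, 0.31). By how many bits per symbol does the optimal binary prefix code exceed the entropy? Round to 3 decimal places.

0.054 bits

Entropy H = −Σ p log₂ p ≈ 2.3764 bits.
Huffman merges: 1/20+3/25→17/100; 3/25+7/50→13/50; 17/100+13/50→43/100; 13/50+31/100→57/100; 43/100+57/100→1. L = 243/100 ≈ 2.4300.
L − H = 2.4300 − 2.3764 = 0.054 bits.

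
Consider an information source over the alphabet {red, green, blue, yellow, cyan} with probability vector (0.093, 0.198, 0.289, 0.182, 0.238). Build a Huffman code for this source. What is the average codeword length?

2.275 bits/symbol

Repeatedly combine the two least-probable nodes; the expected code length is the sum of the merged weights.
merge 93/1000 + 91/500 → 11/40
merge 99/500 + 119/500 → 109/250
merge 11/40 + 289/1000 → 141/250
merge 109/250 + 141/250 → 1
L = 11/40 + 109/250 + 141/250 + 1 = 91/40 = 2.275 bits/symbol.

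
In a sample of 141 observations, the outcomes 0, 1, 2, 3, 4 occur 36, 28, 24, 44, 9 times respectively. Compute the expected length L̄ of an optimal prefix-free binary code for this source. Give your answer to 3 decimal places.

Probabilities are the counts divided by 141.
Repeatedly combine the two least-probable nodes; the expected code length is the sum of the merged weights.
merge 3/47 + 8/47 → 11/47
merge 28/141 + 11/47 → 61/141
merge 12/47 + 44/141 → 80/141
merge 61/141 + 80/141 → 1
L = 11/47 + 61/141 + 80/141 + 1 = 105/47 ≈ 2.234 bits/symbol.

2.234 bits/symbol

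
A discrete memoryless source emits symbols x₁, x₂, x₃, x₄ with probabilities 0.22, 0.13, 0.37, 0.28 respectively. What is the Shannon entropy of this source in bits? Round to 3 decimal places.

1.908 bits

H = −Σ pᵢ log₂ pᵢ.
−0.22·log₂(0.22) = 0.4806
−0.13·log₂(0.13) = 0.3826
−0.37·log₂(0.37) = 0.5307
−0.28·log₂(0.28) = 0.5142
Sum ≈ 1.9082 → 1.908 bits.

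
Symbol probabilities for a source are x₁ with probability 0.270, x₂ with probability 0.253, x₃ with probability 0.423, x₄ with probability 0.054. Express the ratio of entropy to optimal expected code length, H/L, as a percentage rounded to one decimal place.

Entropy H = −Σ p log₂ p ≈ 1.7641 bits.
Huffman merges: 27/500+253/1000→307/1000; 27/100+307/1000→577/1000; 423/1000+577/1000→1. L = 471/250 ≈ 1.8840.
Efficiency = H/L = 1.7641/1.8840 = 93.6%.

93.6%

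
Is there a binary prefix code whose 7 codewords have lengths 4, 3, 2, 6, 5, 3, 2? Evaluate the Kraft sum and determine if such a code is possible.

With common denominator 2^6 = 64: Σ 2^(−ℓᵢ) = 4/64 + 8/64 + 16/64 + 1/64 + 2/64 + 8/64 + 16/64 = 55/64 = 0.859375.
Kraft's inequality requires Σ ≤ 1; here Σ = 0.859375 ≤ 1, so such a prefix code exists.

0.859375; yes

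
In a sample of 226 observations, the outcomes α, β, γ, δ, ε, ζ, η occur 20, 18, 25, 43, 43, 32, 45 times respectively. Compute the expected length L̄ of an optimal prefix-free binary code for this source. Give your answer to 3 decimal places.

Probabilities are the counts divided by 226.
Repeatedly combine the two least-probable nodes; the expected code length is the sum of the merged weights.
merge 9/113 + 10/113 → 19/113
merge 25/226 + 16/113 → 57/226
merge 19/113 + 43/226 → 81/226
merge 43/226 + 45/226 → 44/113
merge 57/226 + 81/226 → 69/113
merge 44/113 + 69/113 → 1
L = 19/113 + 57/226 + 81/226 + 44/113 + 69/113 + 1 = 314/113 ≈ 2.779 bits/symbol.

2.779 bits/symbol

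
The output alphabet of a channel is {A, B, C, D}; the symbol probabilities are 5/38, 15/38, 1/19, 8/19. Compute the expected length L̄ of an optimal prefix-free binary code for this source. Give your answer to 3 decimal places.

1.763 bits/symbol

Repeatedly combine the two least-probable nodes; the expected code length is the sum of the merged weights.
merge 1/19 + 5/38 → 7/38
merge 7/38 + 15/38 → 11/19
merge 8/19 + 11/19 → 1
L = 7/38 + 11/19 + 1 = 67/38 ≈ 1.763 bits/symbol.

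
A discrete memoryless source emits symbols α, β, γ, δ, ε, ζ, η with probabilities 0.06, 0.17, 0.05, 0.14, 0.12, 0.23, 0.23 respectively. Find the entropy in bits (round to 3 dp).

H = −Σ pᵢ log₂ pᵢ.
−0.06·log₂(0.06) = 0.2435
−0.17·log₂(0.17) = 0.4346
−0.05·log₂(0.05) = 0.2161
−0.14·log₂(0.14) = 0.3971
−0.12·log₂(0.12) = 0.3671
−0.23·log₂(0.23) = 0.4877
−0.23·log₂(0.23) = 0.4877
Sum ≈ 2.6337 → 2.634 bits.

2.634 bits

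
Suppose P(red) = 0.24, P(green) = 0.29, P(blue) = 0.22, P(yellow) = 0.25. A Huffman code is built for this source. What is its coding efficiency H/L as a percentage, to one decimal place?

Entropy H = −Σ p log₂ p ≈ 1.9926 bits.
Huffman merges: 11/50+6/25→23/50; 1/4+29/100→27/50; 23/50+27/50→1. L = 2 ≈ 2.0000.
Efficiency = H/L = 1.9926/2.0000 = 99.6%.

99.6%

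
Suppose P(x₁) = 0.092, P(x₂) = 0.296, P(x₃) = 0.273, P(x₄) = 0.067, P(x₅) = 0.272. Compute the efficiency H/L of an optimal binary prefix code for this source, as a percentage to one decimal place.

Entropy H = −Σ p log₂ p ≈ 2.1201 bits.
Huffman merges: 67/1000+23/250→159/1000; 159/1000+34/125→431/1000; 273/1000+37/125→569/1000; 431/1000+569/1000→1. L = 2159/1000 ≈ 2.1590.
Efficiency = H/L = 2.1201/2.1590 = 98.2%.

98.2%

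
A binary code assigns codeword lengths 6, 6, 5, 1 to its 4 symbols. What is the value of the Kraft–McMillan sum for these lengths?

0.5625

With common denominator 2^6 = 64: Σ 2^(−ℓᵢ) = 1/64 + 1/64 + 2/64 + 32/64 = 36/64 = 0.5625.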